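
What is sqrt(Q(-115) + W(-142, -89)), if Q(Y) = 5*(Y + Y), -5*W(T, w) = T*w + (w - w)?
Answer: 2*I*sqrt(22985)/5 ≈ 60.643*I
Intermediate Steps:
W(T, w) = -T*w/5 (W(T, w) = -(T*w + (w - w))/5 = -(T*w + 0)/5 = -T*w/5)
Q(Y) = 10*Y (Q(Y) = 5*(2*Y) = 10*Y)
sqrt(Q(-115) + W(-142, -89)) = sqrt(10*(-115) - 1/5*(-142)*(-89)) = sqrt(-1150 - 12638/5) = sqrt(-18388/5) = 2*I*sqrt(22985)/5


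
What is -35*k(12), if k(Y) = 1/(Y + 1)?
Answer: -35/13 ≈ -2.6923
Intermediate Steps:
k(Y) = 1/(1 + Y)
-35*k(12) = -35/(1 + 12) = -35/13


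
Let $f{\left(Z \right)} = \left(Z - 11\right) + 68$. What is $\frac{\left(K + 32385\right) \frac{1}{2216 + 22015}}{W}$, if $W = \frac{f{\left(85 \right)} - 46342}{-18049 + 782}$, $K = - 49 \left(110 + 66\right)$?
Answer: $\frac{410281187}{1119472200} \approx 0.3665$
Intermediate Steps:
$f{\left(Z \right)} = 57 + Z$ ($f{\left(Z \right)} = \left(-11 + Z\right) + 68 = 57 + Z$)
$K = -8624$ ($K = \left(-49\right) 176 = -8624$)
$W = \frac{46200}{17267}$ ($W = \frac{\left(57 + 85\right) - 46342}{-18049 + 782} = \frac{142 - 46342}{-17267} = \left(-46200\right) \left(- \frac{1}{17267}\right) = \frac{46200}{17267} \approx 2.6756$)
$\frac{\left(K + 32385\right) \frac{1}{2216 + 22015}}{W} = \frac{\left(-8624 + 32385\right) \frac{1}{2216 + 22015}}{\frac{46200}{17267}} = \frac{23761}{24231} \cdot \frac{17267}{46200} = \frac{410281187}{1119472200}$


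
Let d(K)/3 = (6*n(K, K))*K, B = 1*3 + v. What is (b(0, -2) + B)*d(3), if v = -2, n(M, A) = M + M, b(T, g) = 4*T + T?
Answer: 324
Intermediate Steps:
b(T, g) = 5*T
n(M, A) = 2*M
B = 1 (B = 1*3 - 2 = 3 - 2 = 1)
d(K) = 36*K**2 (d(K) = 3*((6*(2*K))*K) = 3*((12*K)*K) = 3*(12*K**2) = 36*K**2)
(b(0, -2) + B)*d(3) = (5*0 + 1)*(36*3**2) = (0 + 1)*(36*9) = 1*324 = 324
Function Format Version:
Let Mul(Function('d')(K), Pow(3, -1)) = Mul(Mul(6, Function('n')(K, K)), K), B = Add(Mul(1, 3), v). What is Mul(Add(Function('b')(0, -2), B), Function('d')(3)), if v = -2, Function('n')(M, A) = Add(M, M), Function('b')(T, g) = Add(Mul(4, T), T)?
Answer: 324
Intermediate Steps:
Function('b')(T, g) = Mul(5, T)
Function('n')(M, A) = Mul(2, M)
B = 1 (B = Add(Mul(1, 3), -2) = Add(3, -2) = 1)
Function('d')(K) = Mul(36, Pow(K, 2)) (Function('d')(K) = Mul(3, Mul(Mul(6, Mul(2, K)), K)) = Mul(3, Mul(Mul(12, K), K)) = Mul(3, Mul(12, Pow(K, 2))) = Mul(36, Pow(K, 2)))
Mul(Add(Function('b')(0, -2), B), Function('d')(3)) = Mul(Add(Mul(5, 0), 1), Mul(36, Pow(3, 2))) = Mul(Add(0, 1), Mul(36, 9)) = Mul(1, 324) = 324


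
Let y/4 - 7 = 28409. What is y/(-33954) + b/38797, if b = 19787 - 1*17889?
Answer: -724229586/219552223 ≈ -3.2987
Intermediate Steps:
y = 113664 (y = 28 + 4*28409 = 28 + 113636 = 113664)
b = 1898 (b = 19787 - 17889 = 1898)
y/(-33954) + b/38797 = 113664/(-33954) + 1898/38797 = 113664*(-1/33954) + 1898*(1/38797) = -18944/5659 + 1898/38797 = -724229586/219552223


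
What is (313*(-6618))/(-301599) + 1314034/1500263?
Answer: 1168002375836/150825940179 ≈ 7.7440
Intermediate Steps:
(313*(-6618))/(-301599) + 1314034/1500263 = -2071434*(-1/301599) + 1314034*(1/1500263) = 690478/100533 + 1314034/1500263 = 1168002375836/150825940179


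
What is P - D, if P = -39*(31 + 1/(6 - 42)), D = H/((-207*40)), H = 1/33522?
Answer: -335271959099/277562160 ≈ -1207.9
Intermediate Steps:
H = 1/33522 ≈ 2.9831e-5
D = -1/277562160 (D = 1/(33522*((-207*40))) = (1/33522)/(-8280) = (1/33522)*(-1/8280) = -1/277562160 ≈ -3.6028e-9)
P = -14495/12 (P = -39*(31 + 1/(-36)) = -39*(31 - 1/36) = -39*1115/36 = -14495/12 ≈ -1207.9)
P - D = -14495/12 - 1*(-1/277562160) = -14495/12 + 1/277562160 = -335271959099/277562160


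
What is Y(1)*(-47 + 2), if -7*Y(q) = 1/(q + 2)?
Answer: 15/7 ≈ 2.1429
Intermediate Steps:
Y(q) = -1/(7*(2 + q)) (Y(q) = -1/(7*(q + 2)) = -1/(7*(2 + q)))
Y(1)*(-47 + 2) = (-1/(14 + 7*1))*(-47 + 2) = -1/(14 + 7)*(-45) = -1/21*(-45) = 15/7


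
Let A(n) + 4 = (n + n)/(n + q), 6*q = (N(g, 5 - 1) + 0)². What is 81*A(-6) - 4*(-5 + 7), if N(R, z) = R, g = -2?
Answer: -599/4 ≈ -149.75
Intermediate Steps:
q = ⅔ (q = (-2 + 0)²/6 = (⅙)*(-2)² = (⅙)*4 = ⅔ ≈ 0.66667)
A(n) = -4 + 2*n/(⅔ + n) (A(n) = -4 + (n + n)/(n + ⅔) = -4 + (2*n)/(⅔ + n) = -4 + 2*n/(⅔ + n))
81*A(-6) - 4*(-5 + 7) = 81*(2*(-4 - 3*(-6))/(2 + 3*(-6))) - 4*(-5 + 7) = 81*(2*(-4 + 18)/(2 - 18)) - 4*2 = 81*(2*14/(-16)) - 8 = 81*(2*(-1/16)*14) - 8 = 81*(-7/4) - 8 = -567/4 - 8 = -599/4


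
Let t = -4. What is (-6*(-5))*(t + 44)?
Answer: 1200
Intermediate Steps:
(-6*(-5))*(t + 44) = (-6*(-5))*(-4 + 44) = 30*40 = 1200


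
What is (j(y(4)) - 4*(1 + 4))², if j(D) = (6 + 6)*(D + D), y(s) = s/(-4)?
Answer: 1936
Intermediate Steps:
y(s) = -s/4 (y(s) = s*(-¼) = -s/4)
j(D) = 24*D (j(D) = 12*(2*D) = 24*D)
(j(y(4)) - 4*(1 + 4))² = (24*(-¼*4) - 4*(1 + 4))² = (24*(-1) - 4*5)² = (-24 - 20)² = (-44)² = 1936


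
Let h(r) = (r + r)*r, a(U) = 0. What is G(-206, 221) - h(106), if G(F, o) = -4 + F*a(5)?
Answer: -22476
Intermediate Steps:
h(r) = 2*r² (h(r) = (2*r)*r = 2*r²)
G(F, o) = -4 (G(F, o) = -4 + F*0 = -4 + 0 = -4)
G(-206, 221) - h(106) = -4 - 2*106² = -4 - 2*11236 = -4 - 1*22472 = -4 - 22472 = -22476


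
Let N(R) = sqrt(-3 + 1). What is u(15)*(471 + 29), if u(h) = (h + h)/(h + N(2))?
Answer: 225000/227 - 15000*I*sqrt(2)/227 ≈ 991.19 - 93.45*I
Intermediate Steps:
N(R) = I*sqrt(2) (N(R) = sqrt(-2) = I*sqrt(2))
u(h) = 2*h/(h + I*sqrt(2)) (u(h) = (h + h)/(h + I*sqrt(2)) = (2*h)/(h + I*sqrt(2)) = 2*h/(h + I*sqrt(2)))
u(15)*(471 + 29) = (2*15/(15 + I*sqrt(2)))*(471 + 29) = (30/(15 + I*sqrt(2)))*500 = 15000/(15 + I*sqrt(2))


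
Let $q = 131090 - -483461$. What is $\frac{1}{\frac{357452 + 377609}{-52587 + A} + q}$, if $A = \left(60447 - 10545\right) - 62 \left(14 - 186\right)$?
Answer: $\frac{7979}{4904237490} \approx 1.627 \cdot 10^{-6}$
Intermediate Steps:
$q = 614551$ ($q = 131090 + 483461 = 614551$)
$A = 60566$ ($A = 49902 - -10664 = 49902 + 10664 = 60566$)
$\frac{1}{\frac{357452 + 377609}{-52587 + A} + q} = \frac{1}{\frac{357452 + 377609}{-52587 + 60566} + 614551} = \frac{1}{\frac{735061}{7979} + 614551} = \frac{1}{\frac{4904237490}{7979}} = \frac{7979}{4904237490}$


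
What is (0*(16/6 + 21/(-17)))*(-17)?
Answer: 0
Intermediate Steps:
(0*(16/6 + 21/(-17)))*(-17) = (0*(16*(⅙) + 21*(-1/17)))*(-17) = (0*(8/3 - 21/17))*(-17) = (0*(73/51))*(-17) = 0*(-17) = 0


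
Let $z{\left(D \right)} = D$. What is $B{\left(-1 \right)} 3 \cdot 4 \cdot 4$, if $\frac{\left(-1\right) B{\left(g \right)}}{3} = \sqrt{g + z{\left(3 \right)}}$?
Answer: $- 144 \sqrt{2} \approx -203.65$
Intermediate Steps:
$B{\left(g \right)} = - 3 \sqrt{3 + g}$ ($B{\left(g \right)} = - 3 \sqrt{g + 3} = - 3 \sqrt{3 + g}$)
$B{\left(-1 \right)} 3 \cdot 4 \cdot 4 = - 3 \sqrt{3 - 1} \cdot 3 \cdot 4 \cdot 4 = - 3 \sqrt{2} \cdot 3 \cdot 16 = - 3 \sqrt{2} \cdot 48 = - 144 \sqrt{2}$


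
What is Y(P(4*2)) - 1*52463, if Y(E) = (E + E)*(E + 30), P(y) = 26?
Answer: -49551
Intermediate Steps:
Y(E) = 2*E*(30 + E) (Y(E) = (2*E)*(30 + E) = 2*E*(30 + E))
Y(P(4*2)) - 1*52463 = 2*26*(30 + 26) - 1*52463 = 2*26*56 - 52463 = 2912 - 52463 = -49551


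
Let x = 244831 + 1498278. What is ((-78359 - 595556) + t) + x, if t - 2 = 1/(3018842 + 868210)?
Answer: 4156020450193/3887052 ≈ 1.0692e+6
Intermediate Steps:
x = 1743109
t = 7774105/3887052 (t = 2 + 1/(3018842 + 868210) = 2 + 1/3887052 = 7774105/3887052 ≈ 2.0000)
((-78359 - 595556) + t) + x = ((-78359 - 595556) + 7774105/3887052) + 1743109 = (-673915 + 7774105/3887052) + 1743109 = -2619534874475/3887052 + 1743109 = 4156020450193/3887052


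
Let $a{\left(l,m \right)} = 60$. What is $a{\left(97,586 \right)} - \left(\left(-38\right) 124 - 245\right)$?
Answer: $5017$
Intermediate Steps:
$a{\left(97,586 \right)} - \left(\left(-38\right) 124 - 245\right) = 60 - \left(\left(-38\right) 124 - 245\right) = 60 - \left(-4712 - 245\right) = 60 - -4957 = 60 + 4957 = 5017$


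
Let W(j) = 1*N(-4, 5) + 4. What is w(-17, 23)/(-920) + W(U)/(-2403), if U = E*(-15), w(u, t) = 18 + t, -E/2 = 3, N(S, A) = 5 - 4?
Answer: -103123/2210760 ≈ -0.046646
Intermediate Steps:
N(S, A) = 1
E = -6 (E = -2*3 = -6)
U = 90 (U = -6*(-15) = 90)
W(j) = 5 (W(j) = 1*1 + 4 = 1 + 4 = 5)
w(-17, 23)/(-920) + W(U)/(-2403) = (18 + 23)/(-920) + 5/(-2403) = 41*(-1/920) + 5*(-1/2403) = -41/920 - 5/2403 = -103123/2210760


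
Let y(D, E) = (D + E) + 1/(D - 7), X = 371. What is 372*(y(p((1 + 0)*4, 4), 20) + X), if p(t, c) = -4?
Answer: 1583232/11 ≈ 1.4393e+5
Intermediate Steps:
y(D, E) = D + E + 1/(-7 + D) (y(D, E) = (D + E) + 1/(-7 + D) = D + E + 1/(-7 + D))
372*(y(p((1 + 0)*4, 4), 20) + X) = 372*((1 + (-4)**2 - 7*(-4) - 7*20 - 4*20)/(-7 - 4) + 371) = 372*((1 + 16 + 28 - 140 - 80)/(-11) + 371) = 372*(-1/11*(-175) + 371) = 372*(175/11 + 371) = 372*(4256/11) = 1583232/11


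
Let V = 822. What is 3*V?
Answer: 2466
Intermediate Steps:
3*V = 3*822 = 2466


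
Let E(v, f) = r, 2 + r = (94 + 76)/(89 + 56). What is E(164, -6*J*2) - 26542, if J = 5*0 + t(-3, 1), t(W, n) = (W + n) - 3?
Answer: -769742/29 ≈ -26543.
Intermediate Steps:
t(W, n) = -3 + W + n
J = -5 (J = 5*0 + (-3 - 3 + 1) = 0 - 5 = -5)
r = -24/29 (r = -2 + (94 + 76)/(89 + 56) = -2 + 170/145 = -2 + 170*(1/145) = -2 + 34/29 = -24/29 ≈ -0.82759)
E(v, f) = -24/29
E(164, -6*J*2) - 26542 = -24/29 - 26542 = -769742/29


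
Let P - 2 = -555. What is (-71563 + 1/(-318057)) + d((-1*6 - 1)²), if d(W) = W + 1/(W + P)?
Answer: -3821248860251/53433576 ≈ -71514.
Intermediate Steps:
P = -553 (P = 2 - 555 = -553)
d(W) = W + 1/(-553 + W) (d(W) = W + 1/(W - 553) = W + 1/(-553 + W))
(-71563 + 1/(-318057)) + d((-1*6 - 1)²) = (-71563 + 1/(-318057)) + (1 + ((-1*6 - 1)²)² - 553*(-1*6 - 1)²)/(-553 + (-1*6 - 1)²) = (-71563 - 1/318057) + (1 + ((-6 - 1)²)² - 553*(-6 - 1)²)/(-553 + (-6 - 1)²) = -22761113092/318057 + (1 + ((-7)²)² - 553*(-7)²)/(-553 + (-7)²) = -22761113092/318057 + (1 + 49² - 553*49)/(-553 + 49) = -22761113092/318057 + (1 + 2401 - 27097)/(-504) = -22761113092/318057 - 1/504*(-24695) = -22761113092/318057 + 24695/504 = -3821248860251/53433576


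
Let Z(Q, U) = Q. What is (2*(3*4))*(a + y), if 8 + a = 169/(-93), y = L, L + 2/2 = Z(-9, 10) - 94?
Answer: -84680/31 ≈ -2731.6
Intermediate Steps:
L = -104 (L = -1 + (-9 - 94) = -1 - 103 = -104)
y = -104
a = -913/93 (a = -8 + 169/(-93) = -8 + 169*(-1/93) = -8 - 169/93 = -913/93 ≈ -9.8172)
(2*(3*4))*(a + y) = (2*(3*4))*(-913/93 - 104) = (2*12)*(-10585/93) = 24*(-10585/93) = -84680/31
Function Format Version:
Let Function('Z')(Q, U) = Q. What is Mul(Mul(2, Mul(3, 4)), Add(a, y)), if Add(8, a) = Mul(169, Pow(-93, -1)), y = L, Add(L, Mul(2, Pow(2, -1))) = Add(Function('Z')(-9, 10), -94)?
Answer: Rational(-84680, 31) ≈ -2731.6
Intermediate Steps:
L = -104 (L = Add(-1, Add(-9, -94)) = Add(-1, -103) = -104)
y = -104
a = Rational(-913, 93) (a = Add(-8, Mul(169, Pow(-93, -1))) = Add(-8, Mul(169, Rational(-1, 93))) = Add(-8, Rational(-169, 93)) = Rational(-913, 93) ≈ -9.8172)
Mul(Mul(2, Mul(3, 4)), Add(a, y)) = Mul(Mul(2, Mul(3, 4)), Add(Rational(-913, 93), -104)) = Mul(Mul(2, 12), Rational(-10585, 93)) = Mul(24, Rational(-10585, 93)) = Rational(-84680, 31)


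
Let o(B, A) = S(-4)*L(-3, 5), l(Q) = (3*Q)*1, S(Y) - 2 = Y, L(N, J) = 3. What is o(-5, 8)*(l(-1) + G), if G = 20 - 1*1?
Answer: -96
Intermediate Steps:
S(Y) = 2 + Y
l(Q) = 3*Q
G = 19 (G = 20 - 1 = 19)
o(B, A) = -6 (o(B, A) = (2 - 4)*3 = -2*3 = -6)
o(-5, 8)*(l(-1) + G) = -6*(3*(-1) + 19) = -6*(-3 + 19) = -6*16 = -96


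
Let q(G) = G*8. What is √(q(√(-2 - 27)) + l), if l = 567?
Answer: √(567 + 8*I*√29) ≈ 23.829 + 0.90397*I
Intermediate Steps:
q(G) = 8*G
√(q(√(-2 - 27)) + l) = √(8*√(-2 - 27) + 567) = √(8*√(-29) + 567) = √(8*(I*√29) + 567) = √(8*I*√29 + 567) = √(567 + 8*I*√29)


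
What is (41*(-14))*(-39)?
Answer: 22386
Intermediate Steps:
(41*(-14))*(-39) = -574*(-39) = 22386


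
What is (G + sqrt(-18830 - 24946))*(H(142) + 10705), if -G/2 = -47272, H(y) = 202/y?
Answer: 71868188864/71 + 36487488*I*sqrt(19)/71 ≈ 1.0122e+9 + 2.2401e+6*I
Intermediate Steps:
G = 94544 (G = -2*(-47272) = 94544)
(G + sqrt(-18830 - 24946))*(H(142) + 10705) = (94544 + sqrt(-18830 - 24946))*(202/142 + 10705) = (94544 + sqrt(-43776))*(202*(1/142) + 10705) = (94544 + 48*I*sqrt(19))*(101/71 + 10705) = (94544 + 48*I*sqrt(19))*(760156/71) = 71868188864/71 + 36487488*I*sqrt(19)/71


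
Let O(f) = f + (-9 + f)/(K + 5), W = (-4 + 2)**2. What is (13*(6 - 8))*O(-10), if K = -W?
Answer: 754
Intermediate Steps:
W = 4 (W = (-2)**2 = 4)
K = -4 (K = -1*4 = -4)
O(f) = -9 + 2*f (O(f) = f + (-9 + f)/(-4 + 5) = f + (-9 + f)/1 = f + (-9 + f)*1 = f + (-9 + f) = -9 + 2*f)
(13*(6 - 8))*O(-10) = (13*(6 - 8))*(-9 + 2*(-10)) = (13*(-2))*(-9 - 20) = -26*(-29) = 754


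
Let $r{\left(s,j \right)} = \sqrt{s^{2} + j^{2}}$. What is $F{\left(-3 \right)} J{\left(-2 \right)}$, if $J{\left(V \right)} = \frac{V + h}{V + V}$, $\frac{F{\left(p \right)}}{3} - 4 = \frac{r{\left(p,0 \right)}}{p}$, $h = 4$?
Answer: $- \frac{9}{2} \approx -4.5$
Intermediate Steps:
$r{\left(s,j \right)} = \sqrt{j^{2} + s^{2}}$
$F{\left(p \right)} = 12 + \frac{3 \sqrt{p^{2}}}{p}$ ($F{\left(p \right)} = 12 + 3 \frac{\sqrt{0^{2} + p^{2}}}{p} = 12 + 3 \frac{\sqrt{0 + p^{2}}}{p} = 12 + 3 \frac{\sqrt{p^{2}}}{p} = 12 + \frac{3 \sqrt{p^{2}}}{p}$)
$J{\left(V \right)} = \frac{4 + V}{2 V}$ ($J{\left(V \right)} = \frac{V + 4}{V + V} = \frac{4 + V}{2 V}$)
$F{\left(-3 \right)} J{\left(-2 \right)} = \left(12 + \frac{3 \sqrt{\left(-3\right)^{2}}}{-3}\right) \frac{4 - 2}{2 \left(-2\right)} = \left(12 + 3 \left(- \frac{1}{3}\right) \sqrt{9}\right) \frac{1}{2} \left(- \frac{1}{2}\right) 2 = \left(12 + 3 \left(- \frac{1}{3}\right) 3\right) \left(- \frac{1}{2}\right) = \left(12 - 3\right) \left(- \frac{1}{2}\right) = 9 \left(- \frac{1}{2}\right) = - \frac{9}{2}$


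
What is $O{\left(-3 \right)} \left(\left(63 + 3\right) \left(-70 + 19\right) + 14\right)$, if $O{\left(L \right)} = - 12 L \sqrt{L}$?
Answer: $- 120672 i \sqrt{3} \approx - 2.0901 \cdot 10^{5} i$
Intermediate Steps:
$O{\left(L \right)} = - 12 L^{\frac{3}{2}}$
$O{\left(-3 \right)} \left(\left(63 + 3\right) \left(-70 + 19\right) + 14\right) = - 12 \left(-3\right)^{\frac{3}{2}} \left(\left(63 + 3\right) \left(-70 + 19\right) + 14\right) = - 12 \left(- 3 i \sqrt{3}\right) \left(66 \left(-51\right) + 14\right) = 36 i \sqrt{3} \left(-3366 + 14\right) = 36 i \sqrt{3} \left(-3352\right) = - 120672 i \sqrt{3}$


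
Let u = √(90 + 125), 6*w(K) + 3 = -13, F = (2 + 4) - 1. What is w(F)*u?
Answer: -8*√215/3 ≈ -39.101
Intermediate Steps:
F = 5 (F = 6 - 1 = 5)
w(K) = -8/3 (w(K) = -½ + (⅙)*(-13) = -½ - 13/6 = -8/3)
u = √215 ≈ 14.663
w(F)*u = -8*√215/3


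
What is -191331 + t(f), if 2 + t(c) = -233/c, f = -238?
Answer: -45537021/238 ≈ -1.9133e+5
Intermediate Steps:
t(c) = -2 - 233/c
-191331 + t(f) = -191331 + (-2 - 233/(-238)) = -191331 + (-2 - 233*(-1/238)) = -191331 + (-2 + 233/238) = -191331 - 243/238 = -45537021/238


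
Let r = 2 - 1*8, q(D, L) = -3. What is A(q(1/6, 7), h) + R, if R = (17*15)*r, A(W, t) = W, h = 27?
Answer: -1533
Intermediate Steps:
r = -6 (r = 2 - 8 = -6)
R = -1530 (R = (17*15)*(-6) = 255*(-6) = -1530)
A(q(1/6, 7), h) + R = -3 - 1530 = -1533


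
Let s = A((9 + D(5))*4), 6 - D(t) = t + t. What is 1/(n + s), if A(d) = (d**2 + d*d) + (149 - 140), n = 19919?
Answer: 1/20728 ≈ 4.8244e-5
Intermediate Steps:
D(t) = 6 - 2*t (D(t) = 6 - (t + t) = 6 - 2*t)
A(d) = 9 + 2*d**2 (A(d) = (d**2 + d**2) + 9 = 2*d**2 + 9 = 9 + 2*d**2)
s = 809 (s = 9 + 2*((9 + (6 - 2*5))*4)**2 = 9 + 2*((9 + (6 - 10))*4)**2 = 9 + 2*((9 - 4)*4)**2 = 9 + 2*(5*4)**2 = 9 + 2*20**2 = 9 + 2*400 = 9 + 800 = 809)
1/(n + s) = 1/(19919 + 809) = 1/20728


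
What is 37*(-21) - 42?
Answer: -819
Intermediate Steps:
37*(-21) - 42 = -777 - 42 = -819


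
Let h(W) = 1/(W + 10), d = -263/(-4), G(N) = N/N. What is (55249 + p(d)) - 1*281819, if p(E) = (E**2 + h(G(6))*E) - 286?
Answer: -39164745/176 ≈ -2.2253e+5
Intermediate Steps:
G(N) = 1
d = 263/4 (d = -263*(-1/4) = 263/4 ≈ 65.750)
h(W) = 1/(10 + W)
p(E) = -286 + E**2 + E/11 (p(E) = (E**2 + E/(10 + 1)) - 286 = (E**2 + E/11) - 286 = -286 + E**2 + E/11)
(55249 + p(d)) - 1*281819 = (55249 + (-286 + (263/4)**2 + (1/11)*(263/4))) - 1*281819 = (55249 + (-286 + 69169/16 + 263/44)) - 281819 = (55249 + 711575/176) - 281819 = 10435399/176 - 281819 = -39164745/176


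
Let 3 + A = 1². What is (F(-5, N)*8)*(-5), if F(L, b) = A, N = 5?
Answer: 80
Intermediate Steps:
A = -2 (A = -3 + 1² = -3 + 1 = -2)
F(L, b) = -2
(F(-5, N)*8)*(-5) = -2*8*(-5) = -16*(-5) = 80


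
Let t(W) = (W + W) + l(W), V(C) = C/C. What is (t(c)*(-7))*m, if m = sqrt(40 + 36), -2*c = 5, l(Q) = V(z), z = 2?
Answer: 56*sqrt(19) ≈ 244.10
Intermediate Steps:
V(C) = 1
l(Q) = 1
c = -5/2 (c = -1/2*5 = -5/2 ≈ -2.5000)
t(W) = 1 + 2*W (t(W) = (W + W) + 1 = 2*W + 1 = 1 + 2*W)
m = 2*sqrt(19) (m = sqrt(76) = 2*sqrt(19) ≈ 8.7178)
(t(c)*(-7))*m = ((1 + 2*(-5/2))*(-7))*(2*sqrt(19)) = ((1 - 5)*(-7))*(2*sqrt(19)) = (-4*(-7))*(2*sqrt(19)) = 28*(2*sqrt(19)) = 56*sqrt(19)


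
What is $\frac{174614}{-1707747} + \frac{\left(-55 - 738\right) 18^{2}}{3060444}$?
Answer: $- \frac{81097601735}{435538671639} \approx -0.1862$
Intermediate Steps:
$\frac{174614}{-1707747} + \frac{\left(-55 - 738\right) 18^{2}}{3060444} = 174614 \left(- \frac{1}{1707747}\right) + \left(-793\right) 324 \cdot \frac{1}{3060444} = - \frac{174614}{1707747} - \frac{21411}{255037} = - \frac{81097601735}{435538671639}$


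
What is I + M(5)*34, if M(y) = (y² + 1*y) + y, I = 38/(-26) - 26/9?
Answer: 138721/117 ≈ 1185.7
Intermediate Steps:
I = -509/117 (I = 38*(-1/26) - 26*⅑ = -19/13 - 26/9 = -509/117 ≈ -4.3504)
M(y) = y² + 2*y (M(y) = (y² + y) + y = (y + y²) + y = y² + 2*y)
I + M(5)*34 = -509/117 + (5*(2 + 5))*34 = -509/117 + (5*7)*34 = -509/117 + 35*34 = -509/117 + 1190 = 138721/117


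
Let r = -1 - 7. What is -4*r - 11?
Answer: 21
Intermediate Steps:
r = -8
-4*r - 11 = -4*(-8) - 11 = 32 - 11 = 21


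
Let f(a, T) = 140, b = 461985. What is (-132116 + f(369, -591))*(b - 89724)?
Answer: -49129517736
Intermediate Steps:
(-132116 + f(369, -591))*(b - 89724) = (-132116 + 140)*(461985 - 89724) = -131976*372261 = -49129517736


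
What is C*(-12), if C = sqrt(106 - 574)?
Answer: -72*I*sqrt(13) ≈ -259.6*I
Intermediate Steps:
C = 6*I*sqrt(13) (C = sqrt(-468) = 6*I*sqrt(13) ≈ 21.633*I)
C*(-12) = (6*I*sqrt(13))*(-12) = -72*I*sqrt(13)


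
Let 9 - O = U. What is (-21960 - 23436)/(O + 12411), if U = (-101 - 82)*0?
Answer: -1261/345 ≈ -3.6551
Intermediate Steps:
U = 0 (U = -183*0 = 0)
O = 9 (O = 9 - 1*0 = 9 + 0 = 9)
(-21960 - 23436)/(O + 12411) = (-21960 - 23436)/(9 + 12411) = -45396/12420 = -45396*1/12420 = -1261/345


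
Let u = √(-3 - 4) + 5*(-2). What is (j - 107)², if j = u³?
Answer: 203666 - 525642*I*√7 ≈ 2.0367e+5 - 1.3907e+6*I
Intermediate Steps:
u = -10 + I*√7 (u = √(-7) - 10 = I*√7 - 10 = -10 + I*√7 ≈ -10.0 + 2.6458*I)
j = (-10 + I*√7)³ ≈ -790.0 + 775.21*I
(j - 107)² = ((-790 + 293*I*√7) - 107)² = (-897 + 293*I*√7)²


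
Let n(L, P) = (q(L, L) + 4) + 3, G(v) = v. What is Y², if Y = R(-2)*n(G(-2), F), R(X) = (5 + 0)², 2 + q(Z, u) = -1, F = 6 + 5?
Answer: 10000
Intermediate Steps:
F = 11
q(Z, u) = -3 (q(Z, u) = -2 - 1 = -3)
n(L, P) = 4 (n(L, P) = (-3 + 4) + 3 = 1 + 3 = 4)
R(X) = 25 (R(X) = 5² = 25)
Y = 100 (Y = 25*4 = 100)
Y² = 100² = 10000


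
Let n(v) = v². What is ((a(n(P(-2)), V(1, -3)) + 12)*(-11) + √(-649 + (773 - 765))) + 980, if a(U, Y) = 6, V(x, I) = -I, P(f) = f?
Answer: 782 + I*√641 ≈ 782.0 + 25.318*I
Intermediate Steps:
((a(n(P(-2)), V(1, -3)) + 12)*(-11) + √(-649 + (773 - 765))) + 980 = ((6 + 12)*(-11) + √(-649 + (773 - 765))) + 980 = (18*(-11) + √(-649 + 8)) + 980 = (-198 + √(-641)) + 980 = (-198 + I*√641) + 980 = 782 + I*√641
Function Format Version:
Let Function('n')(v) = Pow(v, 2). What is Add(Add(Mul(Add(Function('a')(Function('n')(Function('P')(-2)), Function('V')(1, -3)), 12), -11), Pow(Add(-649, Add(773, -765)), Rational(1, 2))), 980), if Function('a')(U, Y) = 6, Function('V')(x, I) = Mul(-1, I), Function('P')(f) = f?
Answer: Add(782, Mul(I, Pow(641, Rational(1, 2)))) ≈ Add(782.00, Mul(25.318, I))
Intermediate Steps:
Add(Add(Mul(Add(Function('a')(Function('n')(Function('P')(-2)), Function('V')(1, -3)), 12), -11), Pow(Add(-649, Add(773, -765)), Rational(1, 2))), 980) = Add(Add(Mul(Add(6, 12), -11), Pow(Add(-649, Add(773, -765)), Rational(1, 2))), 980) = Add(Add(Mul(18, -11), Pow(Add(-649, 8), Rational(1, 2))), 980) = Add(Add(-198, Pow(-641, Rational(1, 2))), 980) = Add(Add(-198, Mul(I, Pow(641, Rational(1, 2)))), 980) = Add(782, Mul(I, Pow(641, Rational(1, 2))))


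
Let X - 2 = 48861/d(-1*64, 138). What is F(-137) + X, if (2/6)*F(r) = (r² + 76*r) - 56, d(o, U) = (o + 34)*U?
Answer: 11450871/460 ≈ 24893.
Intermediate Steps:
d(o, U) = U*(34 + o) (d(o, U) = (34 + o)*U = U*(34 + o))
F(r) = -168 + 3*r² + 228*r (F(r) = 3*((r² + 76*r) - 56) = 3*(-56 + r² + 76*r) = -168 + 3*r² + 228*r)
X = -4509/460 (X = 2 + 48861/((138*(34 - 1*64))) = 2 + 48861/((138*(34 - 64))) = 2 + 48861/((138*(-30))) = 2 + 48861/(-4140) = 2 + 48861*(-1/4140) = 2 - 5429/460 = -4509/460 ≈ -9.8022)
F(-137) + X = (-168 + 3*(-137)² + 228*(-137)) - 4509/460 = (-168 + 3*18769 - 31236) - 4509/460 = (-168 + 56307 - 31236) - 4509/460 = 24903 - 4509/460 = 11450871/460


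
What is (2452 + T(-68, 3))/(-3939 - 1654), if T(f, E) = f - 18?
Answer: -338/799 ≈ -0.42303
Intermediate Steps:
T(f, E) = -18 + f
(2452 + T(-68, 3))/(-3939 - 1654) = (2452 + (-18 - 68))/(-3939 - 1654) = (2452 - 86)/(-5593) = 2366*(-1/5593) = -338/799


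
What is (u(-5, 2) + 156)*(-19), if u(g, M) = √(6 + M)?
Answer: -2964 - 38*√2 ≈ -3017.7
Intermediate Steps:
(u(-5, 2) + 156)*(-19) = (√(6 + 2) + 156)*(-19) = (√8 + 156)*(-19) = (2*√2 + 156)*(-19) = (156 + 2*√2)*(-19) = -2964 - 38*√2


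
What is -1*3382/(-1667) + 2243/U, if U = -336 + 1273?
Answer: 6908015/1561979 ≈ 4.4226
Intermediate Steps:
U = 937
-1*3382/(-1667) + 2243/U = -1*3382/(-1667) + 2243/937 = -3382*(-1/1667) + 2243*(1/937) = 3382/1667 + 2243/937 = 6908015/1561979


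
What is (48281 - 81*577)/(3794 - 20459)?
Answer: -1544/16665 ≈ -0.092649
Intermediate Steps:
(48281 - 81*577)/(3794 - 20459) = (48281 - 46737)/(-16665) = 1544*(-1/16665) = -1544/16665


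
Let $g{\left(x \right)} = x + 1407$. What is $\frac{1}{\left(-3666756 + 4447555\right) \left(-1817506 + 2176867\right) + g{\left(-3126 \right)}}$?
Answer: $\frac{1}{280588707720} \approx 3.5639 \cdot 10^{-12}$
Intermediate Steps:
$g{\left(x \right)} = 1407 + x$
$\frac{1}{\left(-3666756 + 4447555\right) \left(-1817506 + 2176867\right) + g{\left(-3126 \right)}} = \frac{1}{\left(-3666756 + 4447555\right) \left(-1817506 + 2176867\right) + \left(1407 - 3126\right)} = \frac{1}{780799 \cdot 359361 - 1719} = \frac{1}{280588709439 - 1719} = \frac{1}{280588707720}$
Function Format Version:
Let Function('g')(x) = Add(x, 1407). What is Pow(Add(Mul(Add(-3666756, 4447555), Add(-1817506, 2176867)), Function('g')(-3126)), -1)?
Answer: Rational(1, 280588707720) ≈ 3.5639e-12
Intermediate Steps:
Function('g')(x) = Add(1407, x)
Pow(Add(Mul(Add(-3666756, 4447555), Add(-1817506, 2176867)), Function('g')(-3126)), -1) = Pow(Add(Mul(Add(-3666756, 4447555), Add(-1817506, 2176867)), Add(1407, -3126)), -1) = Pow(Add(Mul(780799, 359361), -1719), -1) = Pow(Add(280588709439, -1719), -1) = Pow(280588707720, -1) = Rational(1, 280588707720)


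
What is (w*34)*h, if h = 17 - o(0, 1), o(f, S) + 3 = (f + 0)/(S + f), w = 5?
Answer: 3400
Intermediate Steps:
o(f, S) = -3 + f/(S + f) (o(f, S) = -3 + (f + 0)/(S + f) = -3 + f/(S + f))
h = 20 (h = 17 - (-3*1 - 2*0)/(1 + 0) = 17 - (-3 + 0)/1 = 17 - (-3) = 17 - 1*(-3) = 17 + 3 = 20)
(w*34)*h = (5*34)*20 = 170*20 = 3400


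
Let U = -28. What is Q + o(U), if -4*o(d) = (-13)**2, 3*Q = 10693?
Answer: 42265/12 ≈ 3522.1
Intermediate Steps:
Q = 10693/3 (Q = (1/3)*10693 = 10693/3 ≈ 3564.3)
o(d) = -169/4 (o(d) = -1/4*(-13)**2 = -1/4*169 = -169/4)
Q + o(U) = 10693/3 - 169/4 = 42265/12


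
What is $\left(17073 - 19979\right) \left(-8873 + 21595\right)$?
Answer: $-36970132$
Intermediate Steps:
$\left(17073 - 19979\right) \left(-8873 + 21595\right) = \left(-2906\right) 12722 = -36970132$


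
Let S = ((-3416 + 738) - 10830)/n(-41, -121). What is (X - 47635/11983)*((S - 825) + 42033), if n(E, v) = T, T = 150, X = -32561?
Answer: -401132397137636/299575 ≈ -1.3390e+9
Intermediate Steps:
n(E, v) = 150
S = -6754/75 (S = ((-3416 + 738) - 10830)/150 = (-2678 - 10830)*(1/150) = -13508*1/150 = -6754/75 ≈ -90.053)
(X - 47635/11983)*((S - 825) + 42033) = (-32561 - 47635/11983)*((-6754/75 - 825) + 42033) = (-32561 - 47635*1/11983)*(-68629/75 + 42033) = (-32561 - 47635/11983)*(3083846/75) = -390226098/11983*3083846/75 = -401132397137636/299575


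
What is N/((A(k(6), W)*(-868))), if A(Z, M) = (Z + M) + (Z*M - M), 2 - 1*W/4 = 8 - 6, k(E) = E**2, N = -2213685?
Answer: 245965/3472 ≈ 70.842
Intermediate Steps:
W = 0 (W = 8 - 4*(8 - 6) = 8 - 4*2 = 8 - 8 = 0)
A(Z, M) = Z + M*Z (A(Z, M) = (M + Z) + (M*Z - M) = (M + Z) + (-M + M*Z) = Z + M*Z)
N/((A(k(6), W)*(-868))) = -2213685*(-1/(31248*(1 + 0))) = -2213685/((36*1)*(-868)) = -2213685/(36*(-868)) = -2213685/(-31248) = -2213685*(-1/31248) = 245965/3472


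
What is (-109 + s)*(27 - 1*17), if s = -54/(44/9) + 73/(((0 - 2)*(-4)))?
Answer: -48805/44 ≈ -1109.2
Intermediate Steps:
s = -169/88 (s = -54/(44*(⅑)) + 73/((-2*(-4))) = -54/44/9 + 73/8 = -54*9/44 + 73*(⅛) = -243/22 + 73/8 = -169/88 ≈ -1.9205)
(-109 + s)*(27 - 1*17) = (-109 - 169/88)*(27 - 1*17) = -9761*(27 - 17)/88 = -9761/88*10 = -48805/44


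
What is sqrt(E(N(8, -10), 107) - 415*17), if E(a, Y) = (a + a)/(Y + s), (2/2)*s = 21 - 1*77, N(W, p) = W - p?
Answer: I*sqrt(2038691)/17 ≈ 83.99*I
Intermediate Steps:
s = -56 (s = 21 - 1*77 = 21 - 77 = -56)
E(a, Y) = 2*a/(-56 + Y) (E(a, Y) = (a + a)/(Y - 56) = (2*a)/(-56 + Y) = 2*a/(-56 + Y))
sqrt(E(N(8, -10), 107) - 415*17) = sqrt(2*(8 - 1*(-10))/(-56 + 107) - 415*17) = sqrt(2*(8 + 10)/51 - 7055) = sqrt(2*18*(1/51) - 7055) = sqrt(12/17 - 7055) = sqrt(-119923/17) = I*sqrt(2038691)/17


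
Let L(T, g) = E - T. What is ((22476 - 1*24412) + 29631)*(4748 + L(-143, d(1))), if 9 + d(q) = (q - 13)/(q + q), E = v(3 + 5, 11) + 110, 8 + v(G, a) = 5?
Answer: 138419610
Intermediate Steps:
v(G, a) = -3 (v(G, a) = -8 + 5 = -3)
E = 107 (E = -3 + 110 = 107)
d(q) = -9 + (-13 + q)/(2*q) (d(q) = -9 + (q - 13)/(q + q) = -9 + (-13 + q)/((2*q)) = -9 + (-13 + q)*(1/(2*q)) = -9 + (-13 + q)/(2*q))
L(T, g) = 107 - T
((22476 - 1*24412) + 29631)*(4748 + L(-143, d(1))) = ((22476 - 1*24412) + 29631)*(4748 + (107 - 1*(-143))) = ((22476 - 24412) + 29631)*(4748 + (107 + 143)) = (-1936 + 29631)*(4748 + 250) = 27695*4998 = 138419610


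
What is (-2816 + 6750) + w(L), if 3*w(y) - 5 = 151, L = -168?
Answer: 3986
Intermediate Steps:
w(y) = 52 (w(y) = 5/3 + (⅓)*151 = 5/3 + 151/3 = 52)
(-2816 + 6750) + w(L) = (-2816 + 6750) + 52 = 3934 + 52 = 3986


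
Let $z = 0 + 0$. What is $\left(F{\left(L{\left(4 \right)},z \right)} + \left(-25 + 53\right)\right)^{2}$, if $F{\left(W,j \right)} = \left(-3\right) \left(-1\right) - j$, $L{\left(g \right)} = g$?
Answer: $961$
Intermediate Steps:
$z = 0$
$F{\left(W,j \right)} = 3 - j$
$\left(F{\left(L{\left(4 \right)},z \right)} + \left(-25 + 53\right)\right)^{2} = \left(\left(3 - 0\right) + \left(-25 + 53\right)\right)^{2} = \left(\left(3 + 0\right) + 28\right)^{2} = \left(3 + 28\right)^{2} = 31^{2} = 961$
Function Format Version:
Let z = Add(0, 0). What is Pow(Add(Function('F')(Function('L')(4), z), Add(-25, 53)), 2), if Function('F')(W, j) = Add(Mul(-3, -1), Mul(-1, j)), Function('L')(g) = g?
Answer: 961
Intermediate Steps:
z = 0
Function('F')(W, j) = Add(3, Mul(-1, j))
Pow(Add(Function('F')(Function('L')(4), z), Add(-25, 53)), 2) = Pow(Add(Add(3, Mul(-1, 0)), Add(-25, 53)), 2) = Pow(Add(Add(3, 0), 28), 2) = Pow(Add(3, 28), 2) = Pow(31, 2) = 961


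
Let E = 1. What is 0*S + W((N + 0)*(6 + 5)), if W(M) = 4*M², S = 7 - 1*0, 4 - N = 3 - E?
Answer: 1936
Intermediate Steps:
N = 2 (N = 4 - (3 - 1*1) = 4 - (3 - 1) = 4 - 1*2 = 4 - 2 = 2)
S = 7 (S = 7 + 0 = 7)
0*S + W((N + 0)*(6 + 5)) = 0*7 + 4*((2 + 0)*(6 + 5))² = 0 + 4*(2*11)² = 0 + 4*22² = 0 + 4*484 = 0 + 1936 = 1936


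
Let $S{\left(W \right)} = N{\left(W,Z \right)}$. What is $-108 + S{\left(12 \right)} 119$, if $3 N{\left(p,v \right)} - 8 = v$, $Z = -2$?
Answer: $130$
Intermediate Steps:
$N{\left(p,v \right)} = \frac{8}{3} + \frac{v}{3}$
$S{\left(W \right)} = 2$ ($S{\left(W \right)} = \frac{8}{3} + \frac{1}{3} \left(-2\right) = \frac{8}{3} - \frac{2}{3} = 2$)
$-108 + S{\left(12 \right)} 119 = -108 + 2 \cdot 119 = -108 + 238 = 130$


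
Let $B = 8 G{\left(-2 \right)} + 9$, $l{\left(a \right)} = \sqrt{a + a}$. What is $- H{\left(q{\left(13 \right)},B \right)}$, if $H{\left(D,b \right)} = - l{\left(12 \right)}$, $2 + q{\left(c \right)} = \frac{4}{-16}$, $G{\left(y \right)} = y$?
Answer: $2 \sqrt{6} \approx 4.899$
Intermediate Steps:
$l{\left(a \right)} = \sqrt{2} \sqrt{a}$ ($l{\left(a \right)} = \sqrt{2 a} = \sqrt{2} \sqrt{a}$)
$q{\left(c \right)} = - \frac{9}{4}$ ($q{\left(c \right)} = -2 + \frac{4}{-16} = -2 + 4 \left(- \frac{1}{16}\right) = -2 - \frac{1}{4} = - \frac{9}{4}$)
$B = -7$ ($B = 8 \left(-2\right) + 9 = -16 + 9 = -7$)
$H{\left(D,b \right)} = - 2 \sqrt{6}$ ($H{\left(D,b \right)} = - \sqrt{2} \sqrt{12} = - \sqrt{2} \cdot 2 \sqrt{3} = - 2 \sqrt{6}$)
$- H{\left(q{\left(13 \right)},B \right)} = - \left(-2\right) \sqrt{6} = 2 \sqrt{6}$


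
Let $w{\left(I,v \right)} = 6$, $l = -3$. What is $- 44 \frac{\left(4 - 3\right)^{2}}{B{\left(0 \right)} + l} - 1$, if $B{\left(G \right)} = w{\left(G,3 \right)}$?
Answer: $- \frac{47}{3} \approx -15.667$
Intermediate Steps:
$B{\left(G \right)} = 6$
$- 44 \frac{\left(4 - 3\right)^{2}}{B{\left(0 \right)} + l} - 1 = - 44 \frac{\left(4 - 3\right)^{2}}{6 - 3} - 1 = - 44 \frac{1^{2}}{3} - 1 = - 44 \cdot 1 \cdot \frac{1}{3} - 1 = \left(-44\right) \frac{1}{3} - 1 = - \frac{44}{3} - 1 = - \frac{47}{3}$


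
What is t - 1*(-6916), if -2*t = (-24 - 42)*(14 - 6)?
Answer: 7180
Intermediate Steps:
t = 264 (t = -(-24 - 42)*(14 - 6)/2 = -(-33)*8 = -½*(-528) = 264)
t - 1*(-6916) = 264 - 1*(-6916) = 264 + 6916 = 7180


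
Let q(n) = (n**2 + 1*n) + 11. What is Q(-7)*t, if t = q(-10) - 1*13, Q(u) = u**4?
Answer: 211288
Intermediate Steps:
q(n) = 11 + n + n**2 (q(n) = (n**2 + n) + 11 = (n + n**2) + 11 = 11 + n + n**2)
t = 88 (t = (11 - 10 + (-10)**2) - 1*13 = (11 - 10 + 100) - 13 = 101 - 13 = 88)
Q(-7)*t = (-7)**4*88 = 2401*88 = 211288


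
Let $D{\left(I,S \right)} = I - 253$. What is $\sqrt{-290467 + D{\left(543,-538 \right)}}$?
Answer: $i \sqrt{290177} \approx 538.68 i$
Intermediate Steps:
$D{\left(I,S \right)} = -253 + I$
$\sqrt{-290467 + D{\left(543,-538 \right)}} = \sqrt{-290467 + \left(-253 + 543\right)} = \sqrt{-290467 + 290} = \sqrt{-290177} = i \sqrt{290177}$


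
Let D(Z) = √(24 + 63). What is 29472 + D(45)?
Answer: 29472 + √87 ≈ 29481.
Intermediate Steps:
D(Z) = √87
29472 + D(45) = 29472 + √87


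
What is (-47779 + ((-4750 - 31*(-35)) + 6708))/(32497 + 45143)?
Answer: -1864/3235 ≈ -0.57620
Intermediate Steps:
(-47779 + ((-4750 - 31*(-35)) + 6708))/(32497 + 45143) = (-47779 + ((-4750 + 1085) + 6708))/77640 = (-47779 + (-3665 + 6708))*(1/77640) = (-47779 + 3043)*(1/77640) = -44736*1/77640 = -1864/3235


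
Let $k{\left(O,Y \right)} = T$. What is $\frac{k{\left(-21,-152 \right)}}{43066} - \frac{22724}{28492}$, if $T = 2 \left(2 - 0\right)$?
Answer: $- \frac{122314727}{153379559} \approx -0.79746$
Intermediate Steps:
$T = 4$ ($T = 2 \left(2 + 0\right) = 2 \cdot 2 = 4$)
$k{\left(O,Y \right)} = 4$
$\frac{k{\left(-21,-152 \right)}}{43066} - \frac{22724}{28492} = \frac{4}{43066} - \frac{22724}{28492} = 4 \cdot \frac{1}{43066} - \frac{5681}{7123} = \frac{2}{21533} - \frac{5681}{7123} = - \frac{122314727}{153379559}$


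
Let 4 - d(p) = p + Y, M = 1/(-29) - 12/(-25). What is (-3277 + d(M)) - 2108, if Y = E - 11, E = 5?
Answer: -3897198/725 ≈ -5375.4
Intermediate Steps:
M = 323/725 (M = 1*(-1/29) - 12*(-1/25) = -1/29 + 12/25 = 323/725 ≈ 0.44552)
Y = -6 (Y = 5 - 11 = -6)
d(p) = 10 - p (d(p) = 4 - (p - 6) = 4 - (-6 + p) = 4 + (6 - p) = 10 - p)
(-3277 + d(M)) - 2108 = (-3277 + (10 - 1*323/725)) - 2108 = (-3277 + (10 - 323/725)) - 2108 = (-3277 + 6927/725) - 2108 = -2368898/725 - 2108 = -3897198/725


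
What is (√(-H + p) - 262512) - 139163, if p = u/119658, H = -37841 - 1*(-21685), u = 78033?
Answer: -401675 + √383171162/154 ≈ -4.0155e+5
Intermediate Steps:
H = -16156 (H = -37841 + 21685 = -16156)
p = 703/1078 (p = 78033/119658 = 78033*(1/119658) = 703/1078 ≈ 0.65213)
(√(-H + p) - 262512) - 139163 = (√(-1*(-16156) + 703/1078) - 262512) - 139163 = (√(16156 + 703/1078) - 262512) - 139163 = (√(17416871/1078) - 262512) - 139163 = (√383171162/154 - 262512) - 139163 = (-262512 + √383171162/154) - 139163 = -401675 + √383171162/154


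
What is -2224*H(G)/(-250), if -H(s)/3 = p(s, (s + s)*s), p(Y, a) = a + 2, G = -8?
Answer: -86736/25 ≈ -3469.4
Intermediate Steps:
p(Y, a) = 2 + a
H(s) = -6 - 6*s**2 (H(s) = -3*(2 + (s + s)*s) = -3*(2 + (2*s)*s) = -3*(2 + 2*s**2) = -6 - 6*s**2)
-2224*H(G)/(-250) = -2224*(-6 - 6*(-8)**2)/(-250) = -2224*(-6 - 6*64)*(-1)/250 = -2224*(-6 - 384)*(-1)/250 = -(-867360)*(-1)/250 = -2224*39/25 = -86736/25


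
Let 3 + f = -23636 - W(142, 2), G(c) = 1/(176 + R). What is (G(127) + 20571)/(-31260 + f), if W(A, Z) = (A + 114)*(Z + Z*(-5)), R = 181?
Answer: -7343848/18867807 ≈ -0.38923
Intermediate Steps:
G(c) = 1/357 (G(c) = 1/(176 + 181) = 1/357)
W(A, Z) = -4*Z*(114 + A) (W(A, Z) = (114 + A)*(Z - 5*Z) = (114 + A)*(-4*Z) = -4*Z*(114 + A))
f = -21591 (f = -3 + (-23636 - (-4)*2*(114 + 142)) = -3 + (-23636 - (-4)*2*256) = -3 + (-23636 - 1*(-2048)) = -3 + (-23636 + 2048) = -3 - 21588 = -21591)
(G(127) + 20571)/(-31260 + f) = (1/357 + 20571)/(-31260 - 21591) = (7343848/357)/(-52851) = (7343848/357)*(-1/52851) = -7343848/18867807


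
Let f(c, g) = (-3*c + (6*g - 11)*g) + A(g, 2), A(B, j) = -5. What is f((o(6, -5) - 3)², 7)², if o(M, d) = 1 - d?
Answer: 34225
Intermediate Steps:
f(c, g) = -5 - 3*c + g*(-11 + 6*g) (f(c, g) = (-3*c + (6*g - 11)*g) - 5 = (-3*c + (-11 + 6*g)*g) - 5 = (-3*c + g*(-11 + 6*g)) - 5 = -5 - 3*c + g*(-11 + 6*g))
f((o(6, -5) - 3)², 7)² = (-5 - 11*7 - 3*((1 - 1*(-5)) - 3)² + 6*7²)² = (-5 - 77 - 3*((1 + 5) - 3)² + 6*49)² = (-5 - 77 - 3*(6 - 3)² + 294)² = (-5 - 77 - 3*3² + 294)² = (-5 - 77 - 3*9 + 294)² = (-5 - 77 - 27 + 294)² = 185² = 34225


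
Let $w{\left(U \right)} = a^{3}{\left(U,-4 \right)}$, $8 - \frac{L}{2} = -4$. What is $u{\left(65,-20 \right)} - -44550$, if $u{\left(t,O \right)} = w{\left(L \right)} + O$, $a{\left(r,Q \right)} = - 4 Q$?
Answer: $48626$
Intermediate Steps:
$L = 24$ ($L = 16 - -8 = 16 + 8 = 24$)
$w{\left(U \right)} = 4096$ ($w{\left(U \right)} = \left(\left(-4\right) \left(-4\right)\right)^{3} = 16^{3} = 4096$)
$u{\left(t,O \right)} = 4096 + O$
$u{\left(65,-20 \right)} - -44550 = \left(4096 - 20\right) - -44550 = 4076 + 44550 = 48626$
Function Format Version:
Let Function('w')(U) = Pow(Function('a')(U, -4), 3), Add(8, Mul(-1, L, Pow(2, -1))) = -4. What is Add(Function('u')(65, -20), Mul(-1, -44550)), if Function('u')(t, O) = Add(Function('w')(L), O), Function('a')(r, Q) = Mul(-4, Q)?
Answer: 48626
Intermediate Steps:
L = 24 (L = Add(16, Mul(-2, -4)) = Add(16, 8) = 24)
Function('w')(U) = 4096 (Function('w')(U) = Pow(Mul(-4, -4), 3) = Pow(16, 3) = 4096)
Function('u')(t, O) = Add(4096, O)
Add(Function('u')(65, -20), Mul(-1, -44550)) = Add(Add(4096, -20), Mul(-1, -44550)) = Add(4076, 44550) = 48626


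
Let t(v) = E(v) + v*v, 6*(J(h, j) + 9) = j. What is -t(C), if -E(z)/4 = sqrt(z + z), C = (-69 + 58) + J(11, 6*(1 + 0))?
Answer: -361 + 4*I*sqrt(38) ≈ -361.0 + 24.658*I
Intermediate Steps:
J(h, j) = -9 + j/6
C = -19 (C = (-69 + 58) + (-9 + (6*(1 + 0))/6) = -11 + (-9 + (6*1)/6) = -11 + (-9 + (1/6)*6) = -11 + (-9 + 1) = -11 - 8 = -19)
E(z) = -4*sqrt(2)*sqrt(z) (E(z) = -4*sqrt(z + z) = -4*sqrt(2)*sqrt(z))
t(v) = v**2 - 4*sqrt(2)*sqrt(v) (t(v) = -4*sqrt(2)*sqrt(v) + v*v = -4*sqrt(2)*sqrt(v) + v**2 = v**2 - 4*sqrt(2)*sqrt(v))
-t(C) = -((-19)**2 - 4*sqrt(2)*sqrt(-19)) = -(361 - 4*sqrt(2)*I*sqrt(19)) = -(361 - 4*I*sqrt(38)) = -361 + 4*I*sqrt(38)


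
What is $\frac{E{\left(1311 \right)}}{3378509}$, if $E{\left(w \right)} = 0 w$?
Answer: $0$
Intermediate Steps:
$E{\left(w \right)} = 0$
$\frac{E{\left(1311 \right)}}{3378509} = \frac{0}{3378509} = 0 \cdot \frac{1}{3378509} = 0$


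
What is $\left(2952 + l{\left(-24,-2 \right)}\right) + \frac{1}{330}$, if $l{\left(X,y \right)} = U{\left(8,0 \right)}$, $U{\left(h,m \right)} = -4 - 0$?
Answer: $\frac{972841}{330} \approx 2948.0$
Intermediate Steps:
$U{\left(h,m \right)} = -4$ ($U{\left(h,m \right)} = -4 + 0 = -4$)
$l{\left(X,y \right)} = -4$
$\left(2952 + l{\left(-24,-2 \right)}\right) + \frac{1}{330} = \left(2952 - 4\right) + \frac{1}{330} = 2948 + \frac{1}{330} = \frac{972841}{330}$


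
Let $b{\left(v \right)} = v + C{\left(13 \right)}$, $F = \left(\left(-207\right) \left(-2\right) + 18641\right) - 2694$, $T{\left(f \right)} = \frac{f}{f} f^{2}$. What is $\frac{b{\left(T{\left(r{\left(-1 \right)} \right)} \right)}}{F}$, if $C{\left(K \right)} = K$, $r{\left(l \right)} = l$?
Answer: $\frac{14}{16361} \approx 0.00085569$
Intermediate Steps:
$T{\left(f \right)} = f^{2}$ ($T{\left(f \right)} = 1 f^{2} = f^{2}$)
$F = 16361$ ($F = \left(414 + 18641\right) - 2694 = 19055 - 2694 = 16361$)
$b{\left(v \right)} = 13 + v$ ($b{\left(v \right)} = v + 13 = 13 + v$)
$\frac{b{\left(T{\left(r{\left(-1 \right)} \right)} \right)}}{F} = \frac{13 + \left(-1\right)^{2}}{16361} = \left(13 + 1\right) \frac{1}{16361} = 14 \cdot \frac{1}{16361} = \frac{14}{16361}$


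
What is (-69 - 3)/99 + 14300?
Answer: 157292/11 ≈ 14299.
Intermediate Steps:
(-69 - 3)/99 + 14300 = -72*1/99 + 14300 = -8/11 + 14300 = 157292/11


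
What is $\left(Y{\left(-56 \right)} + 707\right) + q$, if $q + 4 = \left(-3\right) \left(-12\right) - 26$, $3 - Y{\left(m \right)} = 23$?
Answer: $693$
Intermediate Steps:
$Y{\left(m \right)} = -20$ ($Y{\left(m \right)} = 3 - 23 = -20$)
$q = 6$ ($q = -4 - -10 = -4 + \left(36 - 26\right) = -4 + 10 = 6$)
$\left(Y{\left(-56 \right)} + 707\right) + q = \left(-20 + 707\right) + 6 = 687 + 6 = 693$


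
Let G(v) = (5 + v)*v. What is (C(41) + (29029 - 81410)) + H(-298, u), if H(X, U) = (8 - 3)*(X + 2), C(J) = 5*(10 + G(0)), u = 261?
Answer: -53811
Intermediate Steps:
G(v) = v*(5 + v)
C(J) = 50 (C(J) = 5*(10 + 0*(5 + 0)) = 5*(10 + 0*5) = 5*(10 + 0) = 5*10 = 50)
H(X, U) = 10 + 5*X (H(X, U) = 5*(2 + X) = 10 + 5*X)
(C(41) + (29029 - 81410)) + H(-298, u) = (50 + (29029 - 81410)) + (10 + 5*(-298)) = (50 - 52381) + (10 - 1490) = -52331 - 1480 = -53811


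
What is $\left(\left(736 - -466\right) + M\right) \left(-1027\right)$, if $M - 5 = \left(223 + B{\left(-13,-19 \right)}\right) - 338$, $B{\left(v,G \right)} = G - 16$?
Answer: $-1085539$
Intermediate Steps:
$B{\left(v,G \right)} = -16 + G$
$M = -145$ ($M = 5 + \left(\left(223 - 35\right) - 338\right) = 5 + \left(188 - 338\right) = 5 - 150 = -145$)
$\left(\left(736 - -466\right) + M\right) \left(-1027\right) = \left(\left(736 - -466\right) - 145\right) \left(-1027\right) = \left(\left(736 + 466\right) - 145\right) \left(-1027\right) = \left(1202 - 145\right) \left(-1027\right) = 1057 \left(-1027\right) = -1085539$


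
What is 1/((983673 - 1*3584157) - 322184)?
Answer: -1/2922668 ≈ -3.4215e-7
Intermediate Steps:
1/((983673 - 1*3584157) - 322184) = 1/((983673 - 3584157) - 322184) = 1/(-2600484 - 322184) = 1/(-2922668) = -1/2922668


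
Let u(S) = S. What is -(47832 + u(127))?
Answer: -47959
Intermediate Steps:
-(47832 + u(127)) = -(47832 + 127) = -1*47959 = -47959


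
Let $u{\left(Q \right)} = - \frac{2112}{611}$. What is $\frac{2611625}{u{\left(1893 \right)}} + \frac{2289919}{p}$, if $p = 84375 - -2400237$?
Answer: $- \frac{330391472945881}{437291712} \approx -7.5554 \cdot 10^{5}$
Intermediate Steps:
$u{\left(Q \right)} = - \frac{2112}{611}$ ($u{\left(Q \right)} = \left(-2112\right) \frac{1}{611} = - \frac{2112}{611}$)
$p = 2484612$ ($p = 84375 + 2400237 = 2484612$)
$\frac{2611625}{u{\left(1893 \right)}} + \frac{2289919}{p} = \frac{2611625}{- \frac{2112}{611}} + \frac{2289919}{2484612} = 2611625 \left(- \frac{611}{2112}\right) + 2289919 \cdot \frac{1}{2484612} = - \frac{1595702875}{2112} + \frac{2289919}{2484612} = - \frac{330391472945881}{437291712}$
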